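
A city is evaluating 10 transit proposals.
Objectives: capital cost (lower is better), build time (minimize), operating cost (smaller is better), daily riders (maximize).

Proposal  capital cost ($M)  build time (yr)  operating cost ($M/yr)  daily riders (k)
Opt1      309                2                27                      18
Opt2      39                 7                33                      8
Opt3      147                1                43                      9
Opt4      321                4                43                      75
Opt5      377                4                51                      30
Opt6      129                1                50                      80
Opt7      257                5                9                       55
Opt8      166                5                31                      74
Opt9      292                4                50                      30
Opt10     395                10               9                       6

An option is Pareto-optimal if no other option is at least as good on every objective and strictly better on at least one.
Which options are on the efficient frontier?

Opt1, Opt2, Opt3, Opt4, Opt6, Opt7, Opt8

Opt1: not dominated.
Opt2: not dominated (best capital cost).
Opt3: not dominated.
Opt4: not dominated.
Opt5: dominated by Opt4 (capital cost 321≤377, build time 4≤4, operating cost 43≤51, daily riders 75≥30).
Opt6: not dominated (best daily riders).
Opt7: not dominated.
Opt8: not dominated.
Opt9: dominated by Opt6 (capital cost 129≤292, build time 1≤4, operating cost 50≤50, daily riders 80≥30).
Opt10: dominated by Opt7 (capital cost 257≤395, build time 5≤10, operating cost 9≤9, daily riders 55≥6).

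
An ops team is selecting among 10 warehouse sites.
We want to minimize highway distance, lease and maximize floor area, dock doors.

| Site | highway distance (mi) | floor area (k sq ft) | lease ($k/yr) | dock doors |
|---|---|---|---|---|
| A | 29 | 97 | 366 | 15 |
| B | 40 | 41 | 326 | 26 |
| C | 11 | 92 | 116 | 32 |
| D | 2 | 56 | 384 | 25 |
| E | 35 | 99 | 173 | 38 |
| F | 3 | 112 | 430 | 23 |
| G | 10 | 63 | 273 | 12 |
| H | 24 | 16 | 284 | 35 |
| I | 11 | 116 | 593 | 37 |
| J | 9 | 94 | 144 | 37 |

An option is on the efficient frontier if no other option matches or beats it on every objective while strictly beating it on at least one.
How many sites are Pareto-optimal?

A: not dominated.
B: dominated by C (highway distance 11≤40, floor area 92≥41, lease 116≤326, dock doors 32≥26).
C: not dominated (best lease).
D: not dominated (best highway distance).
E: not dominated (best dock doors).
F: not dominated.
G: dominated by J (highway distance 9≤10, floor area 94≥63, lease 144≤273, dock doors 37≥12).
H: dominated by J (highway distance 9≤24, floor area 94≥16, lease 144≤284, dock doors 37≥35).
I: not dominated (best floor area).
J: not dominated.
Pareto-optimal: A, C, D, E, F, I, J → 7.

7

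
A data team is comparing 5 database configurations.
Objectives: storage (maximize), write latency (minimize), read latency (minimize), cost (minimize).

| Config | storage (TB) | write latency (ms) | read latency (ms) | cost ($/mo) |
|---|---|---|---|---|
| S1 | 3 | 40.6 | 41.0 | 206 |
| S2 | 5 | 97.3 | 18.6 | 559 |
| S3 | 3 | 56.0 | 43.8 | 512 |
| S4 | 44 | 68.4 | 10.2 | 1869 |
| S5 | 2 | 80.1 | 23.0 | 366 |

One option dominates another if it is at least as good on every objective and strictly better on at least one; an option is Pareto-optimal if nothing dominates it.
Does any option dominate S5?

No

S1: worse on read latency (41.0 vs 23.0).
S2: worse on write latency (97.3 vs 80.1).
S3: worse on read latency (43.8 vs 23.0).
S4: worse on cost (1869 vs 366).
No option is at least as good as S5 on every objective and strictly better on one.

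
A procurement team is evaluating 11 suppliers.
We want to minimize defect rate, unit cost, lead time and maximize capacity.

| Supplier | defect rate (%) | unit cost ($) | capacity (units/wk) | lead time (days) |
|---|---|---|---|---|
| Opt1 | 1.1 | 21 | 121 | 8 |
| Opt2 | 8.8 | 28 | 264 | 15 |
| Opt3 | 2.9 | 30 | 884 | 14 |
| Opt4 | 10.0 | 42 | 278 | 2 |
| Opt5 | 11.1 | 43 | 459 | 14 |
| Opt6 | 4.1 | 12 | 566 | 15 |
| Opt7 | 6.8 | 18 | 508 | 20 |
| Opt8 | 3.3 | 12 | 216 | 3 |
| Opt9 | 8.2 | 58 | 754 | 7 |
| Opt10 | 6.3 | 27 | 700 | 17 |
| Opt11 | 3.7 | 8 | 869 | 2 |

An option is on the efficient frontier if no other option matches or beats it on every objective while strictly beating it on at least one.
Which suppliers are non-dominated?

Opt1, Opt3, Opt8, Opt11

Opt1: not dominated (best defect rate).
Opt2: dominated by Opt6 (defect rate 4.1≤8.8, unit cost 12≤28, capacity 566≥264, lead time 15≤15).
Opt3: not dominated (best capacity).
Opt4: dominated by Opt11 (defect rate 3.7≤10.0, unit cost 8≤42, capacity 869≥278, lead time 2≤2).
Opt5: dominated by Opt3 (defect rate 2.9≤11.1, unit cost 30≤43, capacity 884≥459, lead time 14≤14).
Opt6: dominated by Opt11 (defect rate 3.7≤4.1, unit cost 8≤12, capacity 869≥566, lead time 2≤15).
Opt7: dominated by Opt6 (defect rate 4.1≤6.8, unit cost 12≤18, capacity 566≥508, lead time 15≤20).
Opt8: not dominated.
Opt9: dominated by Opt11 (defect rate 3.7≤8.2, unit cost 8≤58, capacity 869≥754, lead time 2≤7).
Opt10: dominated by Opt11 (defect rate 3.7≤6.3, unit cost 8≤27, capacity 869≥700, lead time 2≤17).
Opt11: not dominated (best unit cost).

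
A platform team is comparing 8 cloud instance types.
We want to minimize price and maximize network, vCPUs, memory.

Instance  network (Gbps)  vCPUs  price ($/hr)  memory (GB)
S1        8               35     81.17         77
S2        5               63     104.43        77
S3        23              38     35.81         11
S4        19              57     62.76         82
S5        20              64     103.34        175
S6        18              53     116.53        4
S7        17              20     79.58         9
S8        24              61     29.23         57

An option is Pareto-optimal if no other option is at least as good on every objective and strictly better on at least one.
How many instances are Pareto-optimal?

S1: dominated by S4 (network 19≥8, vCPUs 57≥35, price 62.76≤81.17, memory 82≥77).
S2: dominated by S5 (network 20≥5, vCPUs 64≥63, price 103.34≤104.43, memory 175≥77).
S3: dominated by S8 (network 24≥23, vCPUs 61≥38, price 29.23≤35.81, memory 57≥11).
S4: not dominated.
S5: not dominated (best vCPUs).
S6: dominated by S4 (network 19≥18, vCPUs 57≥53, price 62.76≤116.53, memory 82≥4).
S7: dominated by S3 (network 23≥17, vCPUs 38≥20, price 35.81≤79.58, memory 11≥9).
S8: not dominated (best network).
Pareto-optimal: S4, S5, S8 → 3.

3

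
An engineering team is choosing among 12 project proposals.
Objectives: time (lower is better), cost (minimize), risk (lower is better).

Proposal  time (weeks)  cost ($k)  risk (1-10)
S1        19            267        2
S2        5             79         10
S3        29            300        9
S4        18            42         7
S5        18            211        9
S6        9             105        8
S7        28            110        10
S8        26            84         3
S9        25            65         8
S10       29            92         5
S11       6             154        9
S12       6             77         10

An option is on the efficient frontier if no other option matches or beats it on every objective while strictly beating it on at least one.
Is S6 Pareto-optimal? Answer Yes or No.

S1: worse on time (19 vs 9).
S2: worse on risk (10 vs 8).
S3: worse on time (29 vs 9).
S4: worse on time (18 vs 9).
S5: worse on time (18 vs 9).
S7: worse on time (28 vs 9).
S8: worse on time (26 vs 9).
S9: worse on time (25 vs 9).
S10: worse on time (29 vs 9).
S11: worse on cost (154 vs 105).
S12: worse on risk (10 vs 8).
No option is at least as good as S6 on every objective and strictly better on one.

Yes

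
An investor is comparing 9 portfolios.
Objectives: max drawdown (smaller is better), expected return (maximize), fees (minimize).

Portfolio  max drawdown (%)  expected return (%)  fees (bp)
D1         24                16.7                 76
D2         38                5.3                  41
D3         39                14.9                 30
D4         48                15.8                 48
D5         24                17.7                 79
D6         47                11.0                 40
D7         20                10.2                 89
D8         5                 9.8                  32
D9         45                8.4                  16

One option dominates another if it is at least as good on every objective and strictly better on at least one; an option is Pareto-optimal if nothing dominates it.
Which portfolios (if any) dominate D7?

D1: worse on max drawdown (24 vs 20).
D2: worse on max drawdown (38 vs 20).
D3: worse on max drawdown (39 vs 20).
D4: worse on max drawdown (48 vs 20).
D5: worse on max drawdown (24 vs 20).
D6: worse on max drawdown (47 vs 20).
D8: worse on expected return (9.8 vs 10.2).
D9: worse on max drawdown (45 vs 20).
No option dominates D7.

none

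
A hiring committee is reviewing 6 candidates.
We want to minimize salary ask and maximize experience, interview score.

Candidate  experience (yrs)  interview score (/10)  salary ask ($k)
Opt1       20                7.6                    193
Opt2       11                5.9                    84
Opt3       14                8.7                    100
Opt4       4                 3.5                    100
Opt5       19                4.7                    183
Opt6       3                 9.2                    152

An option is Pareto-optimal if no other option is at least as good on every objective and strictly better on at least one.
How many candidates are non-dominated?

Opt1: not dominated (best experience).
Opt2: not dominated (best salary ask).
Opt3: not dominated.
Opt4: dominated by Opt2 (experience 11≥4, interview score 5.9≥3.5, salary ask 84≤100).
Opt5: not dominated.
Opt6: not dominated (best interview score).
Pareto-optimal: Opt1, Opt2, Opt3, Opt5, Opt6 → 5.

5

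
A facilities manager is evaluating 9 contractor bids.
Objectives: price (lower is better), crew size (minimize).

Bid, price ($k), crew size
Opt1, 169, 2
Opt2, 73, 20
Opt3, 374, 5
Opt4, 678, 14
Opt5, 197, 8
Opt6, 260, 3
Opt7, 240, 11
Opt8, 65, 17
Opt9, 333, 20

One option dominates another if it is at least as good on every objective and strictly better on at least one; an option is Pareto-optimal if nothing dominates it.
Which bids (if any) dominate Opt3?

Opt1, Opt6

Opt1: price 169≤374, crew size 2≤5 — dominates Opt3.
Opt6: price 260≤374, crew size 3≤5 — dominates Opt3.
Others (Opt2, Opt4, Opt5, Opt7, Opt8, Opt9) are each worse than Opt3 on at least one objective.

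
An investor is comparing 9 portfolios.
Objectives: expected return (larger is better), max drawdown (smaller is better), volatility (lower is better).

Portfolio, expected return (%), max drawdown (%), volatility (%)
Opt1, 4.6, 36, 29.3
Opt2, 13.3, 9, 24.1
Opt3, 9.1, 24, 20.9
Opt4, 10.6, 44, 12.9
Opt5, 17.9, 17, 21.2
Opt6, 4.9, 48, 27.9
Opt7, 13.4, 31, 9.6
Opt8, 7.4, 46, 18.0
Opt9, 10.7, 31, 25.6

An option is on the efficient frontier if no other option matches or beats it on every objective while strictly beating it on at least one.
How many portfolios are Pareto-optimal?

Opt1: dominated by Opt2 (expected return 13.3≥4.6, max drawdown 9≤36, volatility 24.1≤29.3).
Opt2: not dominated (best max drawdown).
Opt3: not dominated.
Opt4: dominated by Opt7 (expected return 13.4≥10.6, max drawdown 31≤44, volatility 9.6≤12.9).
Opt5: not dominated (best expected return).
Opt6: dominated by Opt2 (expected return 13.3≥4.9, max drawdown 9≤48, volatility 24.1≤27.9).
Opt7: not dominated (best volatility).
Opt8: dominated by Opt4 (expected return 10.6≥7.4, max drawdown 44≤46, volatility 12.9≤18.0).
Opt9: dominated by Opt2 (expected return 13.3≥10.7, max drawdown 9≤31, volatility 24.1≤25.6).
Pareto-optimal: Opt2, Opt3, Opt5, Opt7 → 4.

4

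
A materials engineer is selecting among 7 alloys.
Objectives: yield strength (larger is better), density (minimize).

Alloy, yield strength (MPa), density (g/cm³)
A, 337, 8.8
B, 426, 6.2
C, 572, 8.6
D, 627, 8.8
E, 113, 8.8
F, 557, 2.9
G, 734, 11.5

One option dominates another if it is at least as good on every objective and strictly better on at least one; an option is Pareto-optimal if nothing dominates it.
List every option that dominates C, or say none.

none

A: worse on yield strength (337 vs 572).
B: worse on yield strength (426 vs 572).
D: worse on density (8.8 vs 8.6).
E: worse on yield strength (113 vs 572).
F: worse on yield strength (557 vs 572).
G: worse on density (11.5 vs 8.6).
No option dominates C.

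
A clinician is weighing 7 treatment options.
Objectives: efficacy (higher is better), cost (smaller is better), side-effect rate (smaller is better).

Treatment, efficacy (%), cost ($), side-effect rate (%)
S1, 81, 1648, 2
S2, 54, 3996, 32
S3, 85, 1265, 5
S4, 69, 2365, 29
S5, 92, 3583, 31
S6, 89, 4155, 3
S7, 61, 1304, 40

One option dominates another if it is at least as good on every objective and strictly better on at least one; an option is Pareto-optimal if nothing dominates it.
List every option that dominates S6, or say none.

S1: worse on efficacy (81 vs 89).
S2: worse on efficacy (54 vs 89).
S3: worse on efficacy (85 vs 89).
S4: worse on efficacy (69 vs 89).
S5: worse on side-effect rate (31 vs 3).
S7: worse on efficacy (61 vs 89).
No option dominates S6.

none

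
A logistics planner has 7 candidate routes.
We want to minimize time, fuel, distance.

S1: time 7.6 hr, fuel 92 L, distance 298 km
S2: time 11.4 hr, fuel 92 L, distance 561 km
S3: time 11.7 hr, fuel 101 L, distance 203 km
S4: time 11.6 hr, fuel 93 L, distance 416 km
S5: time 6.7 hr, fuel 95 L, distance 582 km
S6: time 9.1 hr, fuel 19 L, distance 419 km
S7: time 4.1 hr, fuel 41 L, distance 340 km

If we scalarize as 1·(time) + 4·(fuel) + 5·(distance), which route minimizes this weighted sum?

S1: 1·7.6 + 4·92 + 5·298 = 1865.6
S2: 1·11.4 + 4·92 + 5·561 = 3184.4
S3: 1·11.7 + 4·101 + 5·203 = 1430.7
S4: 1·11.6 + 4·93 + 5·416 = 2463.6
S5: 1·6.7 + 4·95 + 5·582 = 3296.7
S6: 1·9.1 + 4·19 + 5·419 = 2180.1
S7: 1·4.1 + 4·41 + 5·340 = 1868.1
Lowest: S3 at 1430.7.

S3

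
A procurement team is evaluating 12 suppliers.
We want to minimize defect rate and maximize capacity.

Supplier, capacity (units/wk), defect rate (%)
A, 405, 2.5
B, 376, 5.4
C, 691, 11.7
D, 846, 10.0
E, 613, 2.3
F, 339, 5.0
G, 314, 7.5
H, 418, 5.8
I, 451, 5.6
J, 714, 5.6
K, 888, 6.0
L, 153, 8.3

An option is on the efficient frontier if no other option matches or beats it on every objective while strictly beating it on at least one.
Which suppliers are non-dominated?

A: dominated by E (capacity 613≥405, defect rate 2.3≤2.5).
B: dominated by A (capacity 405≥376, defect rate 2.5≤5.4).
C: dominated by D (capacity 846≥691, defect rate 10.0≤11.7).
D: dominated by K (capacity 888≥846, defect rate 6.0≤10.0).
E: not dominated (best defect rate).
F: dominated by A (capacity 405≥339, defect rate 2.5≤5.0).
G: dominated by A (capacity 405≥314, defect rate 2.5≤7.5).
H: dominated by E (capacity 613≥418, defect rate 2.3≤5.8).
I: dominated by E (capacity 613≥451, defect rate 2.3≤5.6).
J: not dominated.
K: not dominated (best capacity).
L: dominated by A (capacity 405≥153, defect rate 2.5≤8.3).

E, J, K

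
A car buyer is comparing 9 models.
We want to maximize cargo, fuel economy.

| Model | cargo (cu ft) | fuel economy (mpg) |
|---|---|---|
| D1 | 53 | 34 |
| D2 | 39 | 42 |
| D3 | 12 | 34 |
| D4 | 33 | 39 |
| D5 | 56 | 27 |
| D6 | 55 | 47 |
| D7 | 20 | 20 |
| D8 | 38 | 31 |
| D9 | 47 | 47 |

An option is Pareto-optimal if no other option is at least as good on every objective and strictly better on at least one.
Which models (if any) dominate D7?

D1: cargo 53≥20, fuel economy 34≥20 — dominates D7.
D2: cargo 39≥20, fuel economy 42≥20 — dominates D7.
D4: cargo 33≥20, fuel economy 39≥20 — dominates D7.
D5: cargo 56≥20, fuel economy 27≥20 — dominates D7.
D6: cargo 55≥20, fuel economy 47≥20 — dominates D7.
D8: cargo 38≥20, fuel economy 31≥20 — dominates D7.
D9: cargo 47≥20, fuel economy 47≥20 — dominates D7.
Others (D3) are each worse than D7 on at least one objective.

D1, D2, D4, D5, D6, D8, D9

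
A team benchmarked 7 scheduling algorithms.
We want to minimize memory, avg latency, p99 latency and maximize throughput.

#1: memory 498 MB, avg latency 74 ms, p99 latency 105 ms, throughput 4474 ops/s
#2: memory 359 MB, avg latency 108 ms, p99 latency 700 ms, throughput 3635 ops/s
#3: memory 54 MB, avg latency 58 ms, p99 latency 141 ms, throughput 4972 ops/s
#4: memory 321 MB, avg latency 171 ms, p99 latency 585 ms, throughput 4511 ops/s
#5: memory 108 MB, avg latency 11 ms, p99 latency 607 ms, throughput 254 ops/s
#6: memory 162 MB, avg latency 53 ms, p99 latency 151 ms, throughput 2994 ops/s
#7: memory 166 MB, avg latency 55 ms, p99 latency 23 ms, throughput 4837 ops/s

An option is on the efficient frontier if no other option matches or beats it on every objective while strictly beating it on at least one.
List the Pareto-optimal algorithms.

#1: dominated by #7 (memory 166≤498, avg latency 55≤74, p99 latency 23≤105, throughput 4837≥4474).
#2: dominated by #3 (memory 54≤359, avg latency 58≤108, p99 latency 141≤700, throughput 4972≥3635).
#3: not dominated (best memory).
#4: dominated by #3 (memory 54≤321, avg latency 58≤171, p99 latency 141≤585, throughput 4972≥4511).
#5: not dominated (best avg latency).
#6: not dominated.
#7: not dominated (best p99 latency).

#3, #5, #6, #7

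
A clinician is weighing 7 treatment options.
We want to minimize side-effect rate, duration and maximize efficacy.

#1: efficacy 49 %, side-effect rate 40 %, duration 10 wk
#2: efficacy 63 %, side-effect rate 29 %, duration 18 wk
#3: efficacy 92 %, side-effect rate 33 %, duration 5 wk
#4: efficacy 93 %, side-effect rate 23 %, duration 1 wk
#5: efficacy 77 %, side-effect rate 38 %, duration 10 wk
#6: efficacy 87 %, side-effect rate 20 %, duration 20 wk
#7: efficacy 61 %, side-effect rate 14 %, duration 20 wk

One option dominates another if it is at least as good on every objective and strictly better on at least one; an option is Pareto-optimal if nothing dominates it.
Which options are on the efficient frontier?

#1: dominated by #3 (efficacy 92≥49, side-effect rate 33≤40, duration 5≤10).
#2: dominated by #4 (efficacy 93≥63, side-effect rate 23≤29, duration 1≤18).
#3: dominated by #4 (efficacy 93≥92, side-effect rate 23≤33, duration 1≤5).
#4: not dominated (best efficacy).
#5: dominated by #3 (efficacy 92≥77, side-effect rate 33≤38, duration 5≤10).
#6: not dominated.
#7: not dominated (best side-effect rate).

#4, #6, #7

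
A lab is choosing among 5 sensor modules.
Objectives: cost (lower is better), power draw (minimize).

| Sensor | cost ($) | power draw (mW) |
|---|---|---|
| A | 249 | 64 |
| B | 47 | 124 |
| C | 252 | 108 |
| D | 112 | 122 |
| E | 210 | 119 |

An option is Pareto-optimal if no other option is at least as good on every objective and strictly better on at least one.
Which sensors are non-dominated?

A, B, D, E

A: not dominated (best power draw).
B: not dominated (best cost).
C: dominated by A (cost 249≤252, power draw 64≤108).
D: not dominated.
E: not dominated.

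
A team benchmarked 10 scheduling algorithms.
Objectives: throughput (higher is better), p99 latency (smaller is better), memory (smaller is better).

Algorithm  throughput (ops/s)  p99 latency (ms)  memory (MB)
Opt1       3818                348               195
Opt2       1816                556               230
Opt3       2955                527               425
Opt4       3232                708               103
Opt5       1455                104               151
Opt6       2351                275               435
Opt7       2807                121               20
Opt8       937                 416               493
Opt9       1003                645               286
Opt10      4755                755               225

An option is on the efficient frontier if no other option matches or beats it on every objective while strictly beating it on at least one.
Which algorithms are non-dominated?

Opt1: not dominated.
Opt2: dominated by Opt1 (throughput 3818≥1816, p99 latency 348≤556, memory 195≤230).
Opt3: dominated by Opt1 (throughput 3818≥2955, p99 latency 348≤527, memory 195≤425).
Opt4: not dominated.
Opt5: not dominated (best p99 latency).
Opt6: dominated by Opt7 (throughput 2807≥2351, p99 latency 121≤275, memory 20≤435).
Opt7: not dominated (best memory).
Opt8: dominated by Opt1 (throughput 3818≥937, p99 latency 348≤416, memory 195≤493).
Opt9: dominated by Opt1 (throughput 3818≥1003, p99 latency 348≤645, memory 195≤286).
Opt10: not dominated (best throughput).

Opt1, Opt4, Opt5, Opt7, Opt10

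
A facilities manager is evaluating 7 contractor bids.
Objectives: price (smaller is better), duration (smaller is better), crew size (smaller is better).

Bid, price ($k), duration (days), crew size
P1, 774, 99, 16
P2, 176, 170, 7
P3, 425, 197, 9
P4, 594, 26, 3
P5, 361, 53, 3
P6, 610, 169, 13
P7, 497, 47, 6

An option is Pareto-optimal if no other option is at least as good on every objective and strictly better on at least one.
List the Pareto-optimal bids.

P1: dominated by P4 (price 594≤774, duration 26≤99, crew size 3≤16).
P2: not dominated (best price).
P3: dominated by P2 (price 176≤425, duration 170≤197, crew size 7≤9).
P4: not dominated (best duration).
P5: not dominated.
P6: dominated by P4 (price 594≤610, duration 26≤169, crew size 3≤13).
P7: not dominated.

P2, P4, P5, P7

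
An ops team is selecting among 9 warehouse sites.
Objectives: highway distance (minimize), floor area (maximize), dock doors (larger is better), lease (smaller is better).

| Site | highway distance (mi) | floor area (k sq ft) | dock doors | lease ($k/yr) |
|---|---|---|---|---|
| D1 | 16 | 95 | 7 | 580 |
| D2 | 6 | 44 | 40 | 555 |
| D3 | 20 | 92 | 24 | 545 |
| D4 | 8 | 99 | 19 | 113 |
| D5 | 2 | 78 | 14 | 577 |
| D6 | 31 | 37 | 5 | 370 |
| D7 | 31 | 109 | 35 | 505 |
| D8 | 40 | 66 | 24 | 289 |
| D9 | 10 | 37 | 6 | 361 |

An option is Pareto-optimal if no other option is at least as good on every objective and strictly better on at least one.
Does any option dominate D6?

D4 vs D6: highway distance 8≤31, floor area 99≥37, dock doors 19≥5, lease 113≤370 — D4 is at least as good on every objective and strictly better on at least one, so D4 dominates D6.

Yes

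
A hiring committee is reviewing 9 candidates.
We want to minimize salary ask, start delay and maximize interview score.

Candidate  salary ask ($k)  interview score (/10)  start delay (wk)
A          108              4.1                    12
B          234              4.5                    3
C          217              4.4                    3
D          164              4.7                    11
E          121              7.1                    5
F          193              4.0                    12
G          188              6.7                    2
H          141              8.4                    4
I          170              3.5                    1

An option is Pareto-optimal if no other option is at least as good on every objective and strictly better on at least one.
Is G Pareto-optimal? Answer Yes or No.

A: worse on interview score (4.1 vs 6.7).
B: worse on salary ask (234 vs 188).
C: worse on salary ask (217 vs 188).
D: worse on interview score (4.7 vs 6.7).
E: worse on start delay (5 vs 2).
F: worse on salary ask (193 vs 188).
H: worse on start delay (4 vs 2).
I: worse on interview score (3.5 vs 6.7).
No option is at least as good as G on every objective and strictly better on one.

Yes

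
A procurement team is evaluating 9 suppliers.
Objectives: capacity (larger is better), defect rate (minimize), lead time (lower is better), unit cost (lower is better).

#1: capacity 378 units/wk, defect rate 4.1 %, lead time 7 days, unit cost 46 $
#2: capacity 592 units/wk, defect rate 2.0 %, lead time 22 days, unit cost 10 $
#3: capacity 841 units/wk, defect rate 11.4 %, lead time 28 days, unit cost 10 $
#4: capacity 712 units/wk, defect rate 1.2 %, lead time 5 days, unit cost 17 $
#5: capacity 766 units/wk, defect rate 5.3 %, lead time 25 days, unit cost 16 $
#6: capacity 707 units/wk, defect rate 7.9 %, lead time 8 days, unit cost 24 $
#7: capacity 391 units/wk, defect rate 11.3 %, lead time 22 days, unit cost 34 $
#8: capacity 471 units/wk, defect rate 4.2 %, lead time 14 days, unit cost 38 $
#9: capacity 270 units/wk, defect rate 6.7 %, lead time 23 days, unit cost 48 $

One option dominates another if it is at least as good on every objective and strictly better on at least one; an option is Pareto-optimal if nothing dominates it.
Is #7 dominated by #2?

#2 vs #7: capacity 592≥391, defect rate 2.0≤11.3, lead time 22≤22, unit cost 10≤34 — #2 is at least as good on every objective with at least one strict improvement.

Yes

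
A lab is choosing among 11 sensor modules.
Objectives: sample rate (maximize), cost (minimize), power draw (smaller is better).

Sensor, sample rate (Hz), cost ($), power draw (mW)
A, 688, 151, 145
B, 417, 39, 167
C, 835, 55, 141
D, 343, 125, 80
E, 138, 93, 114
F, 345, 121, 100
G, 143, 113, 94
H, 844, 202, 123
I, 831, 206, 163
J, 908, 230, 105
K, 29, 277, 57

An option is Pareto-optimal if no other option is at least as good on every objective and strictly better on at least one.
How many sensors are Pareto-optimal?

A: dominated by C (sample rate 835≥688, cost 55≤151, power draw 141≤145).
B: not dominated (best cost).
C: not dominated.
D: not dominated.
E: not dominated.
F: not dominated.
G: not dominated.
H: not dominated.
I: dominated by C (sample rate 835≥831, cost 55≤206, power draw 141≤163).
J: not dominated (best sample rate).
K: not dominated (best power draw).
Pareto-optimal: B, C, D, E, F, G, H, J, K → 9.

9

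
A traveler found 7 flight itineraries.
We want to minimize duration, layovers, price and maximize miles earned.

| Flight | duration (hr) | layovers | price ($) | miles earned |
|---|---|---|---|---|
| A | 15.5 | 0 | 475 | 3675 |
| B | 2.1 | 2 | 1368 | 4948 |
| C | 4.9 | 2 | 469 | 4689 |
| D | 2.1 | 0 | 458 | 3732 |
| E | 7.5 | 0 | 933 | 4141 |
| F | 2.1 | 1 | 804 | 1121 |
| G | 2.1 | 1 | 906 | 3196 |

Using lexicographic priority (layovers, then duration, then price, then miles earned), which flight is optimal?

D

First minimize layovers: best is 0, kept {A, D, E}.
Then minimize duration: best is 2.1, kept {D}.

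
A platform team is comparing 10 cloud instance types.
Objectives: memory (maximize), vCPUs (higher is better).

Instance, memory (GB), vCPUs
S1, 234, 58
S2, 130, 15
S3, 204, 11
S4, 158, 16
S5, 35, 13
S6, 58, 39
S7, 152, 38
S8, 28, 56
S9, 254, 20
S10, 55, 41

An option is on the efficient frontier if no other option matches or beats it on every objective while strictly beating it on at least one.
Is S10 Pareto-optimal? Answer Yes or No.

S1 vs S10: memory 234≥55, vCPUs 58≥41 — S1 is at least as good on every objective and strictly better on at least one, so S1 dominates S10.

No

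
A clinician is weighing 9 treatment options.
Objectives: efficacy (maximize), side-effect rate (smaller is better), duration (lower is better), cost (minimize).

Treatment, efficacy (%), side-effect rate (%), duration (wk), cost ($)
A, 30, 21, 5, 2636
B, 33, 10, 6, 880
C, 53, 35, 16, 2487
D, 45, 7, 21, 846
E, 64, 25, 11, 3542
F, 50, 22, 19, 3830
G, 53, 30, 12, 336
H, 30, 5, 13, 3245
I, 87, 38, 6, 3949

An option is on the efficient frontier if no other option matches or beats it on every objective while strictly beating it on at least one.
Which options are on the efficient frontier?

A: not dominated (best duration).
B: not dominated.
C: dominated by G (efficacy 53≥53, side-effect rate 30≤35, duration 12≤16, cost 336≤2487).
D: not dominated.
E: not dominated.
F: not dominated.
G: not dominated (best cost).
H: not dominated (best side-effect rate).
I: not dominated (best efficacy).

A, B, D, E, F, G, H, I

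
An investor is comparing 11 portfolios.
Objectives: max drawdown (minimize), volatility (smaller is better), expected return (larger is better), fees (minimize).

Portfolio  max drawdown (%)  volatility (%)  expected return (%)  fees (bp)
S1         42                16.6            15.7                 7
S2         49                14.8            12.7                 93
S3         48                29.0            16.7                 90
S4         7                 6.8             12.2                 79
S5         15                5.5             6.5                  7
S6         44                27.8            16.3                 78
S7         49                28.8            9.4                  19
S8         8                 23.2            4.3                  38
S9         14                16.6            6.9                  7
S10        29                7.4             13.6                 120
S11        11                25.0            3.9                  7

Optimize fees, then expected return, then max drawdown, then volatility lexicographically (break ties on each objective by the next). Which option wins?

S1

First minimize fees: best is 7, kept {S1, S5, S9, S11}.
Then maximize expected return: best is 15.7, kept {S1}.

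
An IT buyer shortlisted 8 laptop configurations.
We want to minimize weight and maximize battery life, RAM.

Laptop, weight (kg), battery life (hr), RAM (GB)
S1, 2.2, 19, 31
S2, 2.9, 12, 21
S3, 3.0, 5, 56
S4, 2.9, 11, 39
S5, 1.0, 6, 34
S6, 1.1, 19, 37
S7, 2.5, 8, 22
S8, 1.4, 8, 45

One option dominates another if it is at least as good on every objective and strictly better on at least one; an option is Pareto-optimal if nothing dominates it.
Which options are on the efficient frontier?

S3, S4, S5, S6, S8

S1: dominated by S6 (weight 1.1≤2.2, battery life 19≥19, RAM 37≥31).
S2: dominated by S1 (weight 2.2≤2.9, battery life 19≥12, RAM 31≥21).
S3: not dominated (best RAM).
S4: not dominated.
S5: not dominated (best weight).
S6: not dominated.
S7: dominated by S1 (weight 2.2≤2.5, battery life 19≥8, RAM 31≥22).
S8: not dominated.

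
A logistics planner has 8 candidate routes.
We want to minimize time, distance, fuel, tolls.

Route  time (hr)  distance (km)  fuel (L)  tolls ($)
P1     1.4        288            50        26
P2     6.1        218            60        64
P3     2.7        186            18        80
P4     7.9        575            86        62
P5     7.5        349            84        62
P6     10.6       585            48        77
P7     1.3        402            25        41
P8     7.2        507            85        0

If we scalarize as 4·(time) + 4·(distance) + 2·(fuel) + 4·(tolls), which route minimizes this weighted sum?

P3

P1: 4·1.4 + 4·288 + 2·50 + 4·26 = 1361.6
P2: 4·6.1 + 4·218 + 2·60 + 4·64 = 1272.4
P3: 4·2.7 + 4·186 + 2·18 + 4·80 = 1110.8
P4: 4·7.9 + 4·575 + 2·86 + 4·62 = 2751.6
P5: 4·7.5 + 4·349 + 2·84 + 4·62 = 1842.0
P6: 4·10.6 + 4·585 + 2·48 + 4·77 = 2786.4
P7: 4·1.3 + 4·402 + 2·25 + 4·41 = 1827.2
P8: 4·7.2 + 4·507 + 2·85 + 4·0 = 2226.8
Lowest: P3 at 1110.8.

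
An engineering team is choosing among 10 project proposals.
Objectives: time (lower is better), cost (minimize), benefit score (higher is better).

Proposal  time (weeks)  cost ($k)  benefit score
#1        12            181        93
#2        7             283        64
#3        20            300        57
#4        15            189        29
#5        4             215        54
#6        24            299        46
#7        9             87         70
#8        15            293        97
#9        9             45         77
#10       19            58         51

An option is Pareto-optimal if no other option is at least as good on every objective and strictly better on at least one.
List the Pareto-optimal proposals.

#1, #2, #5, #8, #9

#1: not dominated.
#2: not dominated.
#3: dominated by #1 (time 12≤20, cost 181≤300, benefit score 93≥57).
#4: dominated by #1 (time 12≤15, cost 181≤189, benefit score 93≥29).
#5: not dominated (best time).
#6: dominated by #1 (time 12≤24, cost 181≤299, benefit score 93≥46).
#7: dominated by #9 (time 9≤9, cost 45≤87, benefit score 77≥70).
#8: not dominated (best benefit score).
#9: not dominated (best cost).
#10: dominated by #9 (time 9≤19, cost 45≤58, benefit score 77≥51).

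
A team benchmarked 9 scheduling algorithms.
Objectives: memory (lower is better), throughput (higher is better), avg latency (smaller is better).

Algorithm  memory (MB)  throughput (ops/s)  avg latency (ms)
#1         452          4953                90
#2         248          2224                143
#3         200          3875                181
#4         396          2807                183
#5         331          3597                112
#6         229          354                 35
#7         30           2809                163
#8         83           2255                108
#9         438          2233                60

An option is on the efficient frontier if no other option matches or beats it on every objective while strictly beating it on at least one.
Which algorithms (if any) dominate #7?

#1: worse on memory (452 vs 30).
#2: worse on memory (248 vs 30).
#3: worse on memory (200 vs 30).
#4: worse on memory (396 vs 30).
#5: worse on memory (331 vs 30).
#6: worse on memory (229 vs 30).
#8: worse on memory (83 vs 30).
#9: worse on memory (438 vs 30).
No option dominates #7.

none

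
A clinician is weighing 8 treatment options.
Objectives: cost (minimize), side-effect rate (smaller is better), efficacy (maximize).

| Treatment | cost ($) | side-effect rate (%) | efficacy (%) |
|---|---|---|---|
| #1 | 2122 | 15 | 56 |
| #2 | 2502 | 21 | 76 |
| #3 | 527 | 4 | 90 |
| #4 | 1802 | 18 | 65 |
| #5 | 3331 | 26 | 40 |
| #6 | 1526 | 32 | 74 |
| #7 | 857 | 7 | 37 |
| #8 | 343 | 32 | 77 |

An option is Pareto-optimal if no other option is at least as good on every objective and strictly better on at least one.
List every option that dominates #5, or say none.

#1: cost 2122≤3331, side-effect rate 15≤26, efficacy 56≥40 — dominates #5.
#2: cost 2502≤3331, side-effect rate 21≤26, efficacy 76≥40 — dominates #5.
#3: cost 527≤3331, side-effect rate 4≤26, efficacy 90≥40 — dominates #5.
#4: cost 1802≤3331, side-effect rate 18≤26, efficacy 65≥40 — dominates #5.
Others (#6, #7, #8) are each worse than #5 on at least one objective.

#1, #2, #3, #4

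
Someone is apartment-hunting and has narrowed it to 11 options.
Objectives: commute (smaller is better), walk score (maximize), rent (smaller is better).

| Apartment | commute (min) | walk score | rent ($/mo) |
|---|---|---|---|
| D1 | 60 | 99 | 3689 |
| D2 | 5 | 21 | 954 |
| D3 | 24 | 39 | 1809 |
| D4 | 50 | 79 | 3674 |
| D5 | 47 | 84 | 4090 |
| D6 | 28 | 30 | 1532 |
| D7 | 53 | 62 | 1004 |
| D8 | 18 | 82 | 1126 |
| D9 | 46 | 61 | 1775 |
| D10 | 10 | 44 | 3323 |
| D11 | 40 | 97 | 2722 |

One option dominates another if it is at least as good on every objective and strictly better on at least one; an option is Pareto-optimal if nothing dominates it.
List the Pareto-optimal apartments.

D1, D2, D7, D8, D10, D11

D1: not dominated (best walk score).
D2: not dominated (best commute).
D3: dominated by D8 (commute 18≤24, walk score 82≥39, rent 1126≤1809).
D4: dominated by D8 (commute 18≤50, walk score 82≥79, rent 1126≤3674).
D5: dominated by D11 (commute 40≤47, walk score 97≥84, rent 2722≤4090).
D6: dominated by D8 (commute 18≤28, walk score 82≥30, rent 1126≤1532).
D7: not dominated.
D8: not dominated.
D9: dominated by D8 (commute 18≤46, walk score 82≥61, rent 1126≤1775).
D10: not dominated.
D11: not dominated.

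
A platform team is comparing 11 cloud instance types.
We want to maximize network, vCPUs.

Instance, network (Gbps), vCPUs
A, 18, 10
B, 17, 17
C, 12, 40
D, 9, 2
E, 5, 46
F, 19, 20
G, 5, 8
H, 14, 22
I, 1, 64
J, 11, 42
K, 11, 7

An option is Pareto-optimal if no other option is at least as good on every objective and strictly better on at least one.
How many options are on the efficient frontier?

A: dominated by F (network 19≥18, vCPUs 20≥10).
B: dominated by F (network 19≥17, vCPUs 20≥17).
C: not dominated.
D: dominated by A (network 18≥9, vCPUs 10≥2).
E: not dominated.
F: not dominated (best network).
G: dominated by A (network 18≥5, vCPUs 10≥8).
H: not dominated.
I: not dominated (best vCPUs).
J: not dominated.
K: dominated by A (network 18≥11, vCPUs 10≥7).
Pareto-optimal: C, E, F, H, I, J → 6.

6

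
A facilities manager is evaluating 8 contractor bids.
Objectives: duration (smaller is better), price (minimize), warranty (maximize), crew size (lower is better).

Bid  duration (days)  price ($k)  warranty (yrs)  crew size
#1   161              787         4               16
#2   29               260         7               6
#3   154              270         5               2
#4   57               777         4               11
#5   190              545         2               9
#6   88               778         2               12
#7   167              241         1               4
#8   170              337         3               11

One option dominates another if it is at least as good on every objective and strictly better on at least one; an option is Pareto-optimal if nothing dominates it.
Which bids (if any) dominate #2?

none

#1: worse on duration (161 vs 29).
#3: worse on duration (154 vs 29).
#4: worse on duration (57 vs 29).
#5: worse on duration (190 vs 29).
#6: worse on duration (88 vs 29).
#7: worse on duration (167 vs 29).
#8: worse on duration (170 vs 29).
No option dominates #2.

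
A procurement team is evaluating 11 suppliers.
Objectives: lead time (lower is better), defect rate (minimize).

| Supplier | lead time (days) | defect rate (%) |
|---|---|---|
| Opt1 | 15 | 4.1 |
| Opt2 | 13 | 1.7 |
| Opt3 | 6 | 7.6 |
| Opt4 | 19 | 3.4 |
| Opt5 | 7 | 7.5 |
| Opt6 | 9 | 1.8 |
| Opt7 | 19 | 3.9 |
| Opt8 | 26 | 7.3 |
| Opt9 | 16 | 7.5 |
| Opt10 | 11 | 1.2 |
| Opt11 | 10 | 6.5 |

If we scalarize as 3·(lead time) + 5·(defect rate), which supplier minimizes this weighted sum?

Opt1: 3·15 + 5·4.1 = 65.5
Opt2: 3·13 + 5·1.7 = 47.5
Opt3: 3·6 + 5·7.6 = 56.0
Opt4: 3·19 + 5·3.4 = 74.0
Opt5: 3·7 + 5·7.5 = 58.5
Opt6: 3·9 + 5·1.8 = 36.0
Opt7: 3·19 + 5·3.9 = 76.5
Opt8: 3·26 + 5·7.3 = 114.5
Opt9: 3·16 + 5·7.5 = 85.5
Opt10: 3·11 + 5·1.2 = 39.0
Opt11: 3·10 + 5·6.5 = 62.5
Lowest: Opt6 at 36.0.

Opt6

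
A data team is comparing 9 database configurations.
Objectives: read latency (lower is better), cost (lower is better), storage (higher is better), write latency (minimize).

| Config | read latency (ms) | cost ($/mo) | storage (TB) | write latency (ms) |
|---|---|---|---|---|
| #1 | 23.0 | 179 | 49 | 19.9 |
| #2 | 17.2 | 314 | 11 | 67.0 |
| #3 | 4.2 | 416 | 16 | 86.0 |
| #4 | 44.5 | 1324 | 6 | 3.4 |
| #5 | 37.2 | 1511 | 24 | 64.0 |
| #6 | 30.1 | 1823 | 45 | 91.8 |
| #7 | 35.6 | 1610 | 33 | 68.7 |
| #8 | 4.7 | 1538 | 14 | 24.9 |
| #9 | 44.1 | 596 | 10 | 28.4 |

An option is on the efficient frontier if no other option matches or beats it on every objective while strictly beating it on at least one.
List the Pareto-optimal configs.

#1: not dominated (best cost).
#2: not dominated.
#3: not dominated (best read latency).
#4: not dominated (best write latency).
#5: dominated by #1 (read latency 23.0≤37.2, cost 179≤1511, storage 49≥24, write latency 19.9≤64.0).
#6: dominated by #1 (read latency 23.0≤30.1, cost 179≤1823, storage 49≥45, write latency 19.9≤91.8).
#7: dominated by #1 (read latency 23.0≤35.6, cost 179≤1610, storage 49≥33, write latency 19.9≤68.7).
#8: not dominated.
#9: dominated by #1 (read latency 23.0≤44.1, cost 179≤596, storage 49≥10, write latency 19.9≤28.4).

#1, #2, #3, #4, #8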